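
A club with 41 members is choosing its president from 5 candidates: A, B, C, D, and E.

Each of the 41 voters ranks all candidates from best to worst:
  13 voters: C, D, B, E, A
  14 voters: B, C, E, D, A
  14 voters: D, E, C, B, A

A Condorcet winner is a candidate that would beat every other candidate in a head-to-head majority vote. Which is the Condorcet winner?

C vs A: 41–0
C vs B: 27–14
C vs D: 27–14
C vs E: 27–14
C beats every other candidate.

C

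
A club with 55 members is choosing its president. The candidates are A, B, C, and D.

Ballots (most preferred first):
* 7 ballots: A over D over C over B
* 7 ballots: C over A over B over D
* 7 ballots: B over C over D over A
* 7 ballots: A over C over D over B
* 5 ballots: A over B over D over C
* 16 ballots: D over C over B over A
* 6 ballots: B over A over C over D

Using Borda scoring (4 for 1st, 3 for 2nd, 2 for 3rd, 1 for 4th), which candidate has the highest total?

C

A: 7×4 + 7×3 + 7×1 + 7×4 + 5×4 + 16×1 + 6×3 = 138
B: 7×1 + 7×2 + 7×4 + 7×1 + 5×3 + 16×2 + 6×4 = 127
C: 7×2 + 7×4 + 7×3 + 7×3 + 5×1 + 16×3 + 6×2 = 149
D: 7×3 + 7×1 + 7×2 + 7×2 + 5×2 + 16×4 + 6×1 = 136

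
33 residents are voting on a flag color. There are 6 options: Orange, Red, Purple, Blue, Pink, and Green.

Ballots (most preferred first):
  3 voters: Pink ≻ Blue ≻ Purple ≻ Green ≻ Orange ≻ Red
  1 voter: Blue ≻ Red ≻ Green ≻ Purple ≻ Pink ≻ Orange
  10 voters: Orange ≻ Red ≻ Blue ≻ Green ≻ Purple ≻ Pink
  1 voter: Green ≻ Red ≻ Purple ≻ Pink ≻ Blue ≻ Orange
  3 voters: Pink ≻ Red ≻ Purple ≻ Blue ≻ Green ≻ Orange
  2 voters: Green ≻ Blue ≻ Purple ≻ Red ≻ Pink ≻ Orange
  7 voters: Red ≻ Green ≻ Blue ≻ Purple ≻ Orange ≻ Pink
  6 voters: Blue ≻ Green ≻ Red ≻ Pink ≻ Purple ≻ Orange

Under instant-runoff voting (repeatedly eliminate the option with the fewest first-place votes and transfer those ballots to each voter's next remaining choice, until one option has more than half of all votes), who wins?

Red

Round 1: Orange 10, Red 7, Purple 0, Blue 7, Pink 6, Green 3. Purple eliminated.
Round 2: Orange 10, Red 7, Blue 7, Pink 6, Green 3. Green eliminated.
Round 3: Orange 10, Red 8, Blue 9, Pink 6. Pink eliminated.
Round 4: Orange 10, Red 11, Blue 12. Orange eliminated.
Round 5: Red 21, Blue 12. Red has a majority (≥17).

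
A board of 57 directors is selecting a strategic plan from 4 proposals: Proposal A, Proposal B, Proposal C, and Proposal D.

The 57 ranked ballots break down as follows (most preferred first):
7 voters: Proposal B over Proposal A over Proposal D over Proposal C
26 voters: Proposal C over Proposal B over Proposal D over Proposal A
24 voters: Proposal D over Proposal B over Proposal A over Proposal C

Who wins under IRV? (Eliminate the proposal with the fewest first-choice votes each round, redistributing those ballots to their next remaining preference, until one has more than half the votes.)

Proposal D

Round 1: Proposal A 0, Proposal B 7, Proposal C 26, Proposal D 24. Proposal A eliminated.
Round 2: Proposal B 7, Proposal C 26, Proposal D 24. Proposal B eliminated.
Round 3: Proposal C 26, Proposal D 31. Proposal D has a majority (≥29).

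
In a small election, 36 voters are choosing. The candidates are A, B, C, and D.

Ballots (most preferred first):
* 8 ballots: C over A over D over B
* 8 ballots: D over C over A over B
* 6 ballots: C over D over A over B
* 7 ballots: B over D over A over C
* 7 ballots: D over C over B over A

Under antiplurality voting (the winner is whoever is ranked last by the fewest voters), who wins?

Last-place votes: A 7, B 22, C 7, D 0.

D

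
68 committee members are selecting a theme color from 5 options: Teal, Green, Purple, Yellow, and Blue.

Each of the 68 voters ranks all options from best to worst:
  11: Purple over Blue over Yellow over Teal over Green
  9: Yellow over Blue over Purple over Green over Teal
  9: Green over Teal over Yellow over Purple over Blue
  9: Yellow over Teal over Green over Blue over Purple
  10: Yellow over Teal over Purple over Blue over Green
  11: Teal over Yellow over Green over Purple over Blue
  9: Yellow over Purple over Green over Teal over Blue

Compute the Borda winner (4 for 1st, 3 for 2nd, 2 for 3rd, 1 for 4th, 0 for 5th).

Teal: 11×1 + 9×0 + 9×3 + 9×3 + 10×3 + 11×4 + 9×1 = 148
Green: 11×0 + 9×1 + 9×4 + 9×2 + 10×0 + 11×2 + 9×2 = 103
Purple: 11×4 + 9×2 + 9×1 + 9×0 + 10×2 + 11×1 + 9×3 = 129
Yellow: 11×2 + 9×4 + 9×2 + 9×4 + 10×4 + 11×3 + 9×4 = 221
Blue: 11×3 + 9×3 + 9×0 + 9×1 + 10×1 + 11×0 + 9×0 = 79

Yellow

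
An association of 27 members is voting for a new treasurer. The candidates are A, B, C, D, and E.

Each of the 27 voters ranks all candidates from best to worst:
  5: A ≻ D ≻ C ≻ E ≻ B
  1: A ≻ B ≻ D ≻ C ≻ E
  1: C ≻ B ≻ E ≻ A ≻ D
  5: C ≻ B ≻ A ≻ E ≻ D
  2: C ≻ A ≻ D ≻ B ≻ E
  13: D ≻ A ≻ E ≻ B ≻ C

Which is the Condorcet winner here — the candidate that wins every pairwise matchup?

A

A vs B: 21–6
A vs C: 19–8
A vs D: 14–13
A vs E: 26–1
A beats every other candidate.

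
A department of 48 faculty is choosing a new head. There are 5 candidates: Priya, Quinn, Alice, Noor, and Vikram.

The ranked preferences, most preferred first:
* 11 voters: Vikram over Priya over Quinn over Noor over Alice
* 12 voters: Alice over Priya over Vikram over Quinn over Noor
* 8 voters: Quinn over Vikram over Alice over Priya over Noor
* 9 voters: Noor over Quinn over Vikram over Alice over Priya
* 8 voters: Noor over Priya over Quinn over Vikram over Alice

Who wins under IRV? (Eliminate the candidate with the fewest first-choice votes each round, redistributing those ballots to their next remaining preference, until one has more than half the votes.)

Round 1: Priya 0, Quinn 8, Alice 12, Noor 17, Vikram 11. Priya eliminated.
Round 2: Quinn 8, Alice 12, Noor 17, Vikram 11. Quinn eliminated.
Round 3: Alice 12, Noor 17, Vikram 19. Alice eliminated.
Round 4: Noor 17, Vikram 31. Vikram has a majority (≥25).

Vikram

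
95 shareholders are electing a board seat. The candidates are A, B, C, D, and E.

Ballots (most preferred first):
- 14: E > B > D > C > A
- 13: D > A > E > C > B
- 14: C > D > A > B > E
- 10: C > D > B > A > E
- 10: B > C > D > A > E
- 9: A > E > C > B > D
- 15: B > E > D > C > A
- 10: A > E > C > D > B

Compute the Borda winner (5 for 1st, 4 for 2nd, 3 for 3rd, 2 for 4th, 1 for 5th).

A: 14×1 + 13×4 + 14×3 + 10×2 + 10×2 + 9×5 + 15×1 + 10×5 = 258
B: 14×4 + 13×1 + 14×2 + 10×3 + 10×5 + 9×2 + 15×5 + 10×1 = 280
C: 14×2 + 13×2 + 14×5 + 10×5 + 10×4 + 9×3 + 15×2 + 10×3 = 301
D: 14×3 + 13×5 + 14×4 + 10×4 + 10×3 + 9×1 + 15×3 + 10×2 = 307
E: 14×5 + 13×3 + 14×1 + 10×1 + 10×1 + 9×4 + 15×4 + 10×4 = 279

D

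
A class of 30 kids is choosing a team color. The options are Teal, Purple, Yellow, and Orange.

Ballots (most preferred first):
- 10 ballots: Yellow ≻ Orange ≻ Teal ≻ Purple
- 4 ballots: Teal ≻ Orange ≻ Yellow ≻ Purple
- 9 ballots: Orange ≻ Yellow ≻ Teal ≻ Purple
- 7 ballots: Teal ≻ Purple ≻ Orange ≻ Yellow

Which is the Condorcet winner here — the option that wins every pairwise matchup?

Orange vs Teal: 19–11
Orange vs Purple: 23–7
Orange vs Yellow: 20–10
Orange beats every other option.

Orange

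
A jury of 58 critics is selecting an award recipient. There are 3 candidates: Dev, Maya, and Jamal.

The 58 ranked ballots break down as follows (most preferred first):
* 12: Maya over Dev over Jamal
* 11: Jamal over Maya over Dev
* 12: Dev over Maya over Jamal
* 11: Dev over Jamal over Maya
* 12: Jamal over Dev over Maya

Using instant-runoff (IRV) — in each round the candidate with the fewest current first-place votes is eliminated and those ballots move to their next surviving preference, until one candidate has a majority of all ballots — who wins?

Dev

Round 1: Dev 23, Maya 12, Jamal 23. Maya eliminated.
Round 2: Dev 35, Jamal 23. Dev has a majority (≥30).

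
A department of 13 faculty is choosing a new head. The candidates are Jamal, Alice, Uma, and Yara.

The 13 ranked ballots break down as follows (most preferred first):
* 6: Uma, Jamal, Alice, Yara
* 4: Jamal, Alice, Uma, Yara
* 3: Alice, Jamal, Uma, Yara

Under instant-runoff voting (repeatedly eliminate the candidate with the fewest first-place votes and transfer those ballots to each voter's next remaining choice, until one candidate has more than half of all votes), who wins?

Jamal

Round 1: Jamal 4, Alice 3, Uma 6, Yara 0. Yara eliminated.
Round 2: Jamal 4, Alice 3, Uma 6. Alice eliminated.
Round 3: Jamal 7, Uma 6. Jamal has a majority (≥7).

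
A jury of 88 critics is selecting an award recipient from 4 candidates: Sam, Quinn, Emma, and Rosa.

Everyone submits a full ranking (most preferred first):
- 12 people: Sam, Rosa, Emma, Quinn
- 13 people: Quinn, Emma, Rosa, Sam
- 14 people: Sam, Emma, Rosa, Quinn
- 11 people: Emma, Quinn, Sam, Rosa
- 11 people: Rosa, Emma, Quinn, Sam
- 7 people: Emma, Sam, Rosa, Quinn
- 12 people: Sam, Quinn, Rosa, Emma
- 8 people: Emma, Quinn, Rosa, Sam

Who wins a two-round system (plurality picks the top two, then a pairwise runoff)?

Emma

Round 1 first-place votes: Sam 38, Quinn 13, Emma 26, Rosa 11. Sam and Emma advance.
Runoff: Sam is ranked above Emma on 38 ballots, Emma above Sam on 50.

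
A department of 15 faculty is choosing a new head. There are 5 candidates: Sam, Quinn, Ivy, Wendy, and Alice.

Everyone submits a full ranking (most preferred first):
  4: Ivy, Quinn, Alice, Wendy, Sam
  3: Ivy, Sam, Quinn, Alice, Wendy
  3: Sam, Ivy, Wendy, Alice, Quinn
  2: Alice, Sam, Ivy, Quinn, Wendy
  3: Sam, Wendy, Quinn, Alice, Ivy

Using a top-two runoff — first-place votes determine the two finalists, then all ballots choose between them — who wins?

Sam

Round 1 first-place votes: Sam 6, Quinn 0, Ivy 7, Wendy 0, Alice 2. Ivy and Sam advance.
Runoff: Ivy is ranked above Sam on 7 ballots, Sam above Ivy on 8.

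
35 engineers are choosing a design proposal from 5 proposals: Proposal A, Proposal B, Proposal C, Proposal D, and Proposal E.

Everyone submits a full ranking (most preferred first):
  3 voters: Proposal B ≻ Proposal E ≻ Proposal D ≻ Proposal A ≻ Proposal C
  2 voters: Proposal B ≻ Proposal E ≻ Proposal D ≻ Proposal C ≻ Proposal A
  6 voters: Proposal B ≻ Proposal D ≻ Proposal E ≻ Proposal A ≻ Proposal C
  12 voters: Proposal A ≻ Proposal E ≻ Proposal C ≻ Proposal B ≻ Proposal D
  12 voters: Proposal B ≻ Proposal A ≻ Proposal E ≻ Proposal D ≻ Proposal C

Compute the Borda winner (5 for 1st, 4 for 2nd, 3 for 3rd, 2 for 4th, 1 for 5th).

Proposal A: 3×2 + 2×1 + 6×2 + 12×5 + 12×4 = 128
Proposal B: 3×5 + 2×5 + 6×5 + 12×2 + 12×5 = 139
Proposal C: 3×1 + 2×2 + 6×1 + 12×3 + 12×1 = 61
Proposal D: 3×3 + 2×3 + 6×4 + 12×1 + 12×2 = 75
Proposal E: 3×4 + 2×4 + 6×3 + 12×4 + 12×3 = 122

Proposal B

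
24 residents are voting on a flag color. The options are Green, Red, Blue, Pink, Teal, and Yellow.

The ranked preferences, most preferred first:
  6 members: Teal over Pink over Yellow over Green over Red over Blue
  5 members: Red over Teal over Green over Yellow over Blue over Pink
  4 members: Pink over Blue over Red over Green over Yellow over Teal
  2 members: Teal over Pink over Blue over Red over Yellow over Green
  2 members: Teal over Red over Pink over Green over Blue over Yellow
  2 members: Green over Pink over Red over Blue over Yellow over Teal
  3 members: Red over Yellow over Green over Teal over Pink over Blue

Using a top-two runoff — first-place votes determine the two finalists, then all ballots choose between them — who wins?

Red

Round 1 first-place votes: Green 2, Red 8, Blue 0, Pink 4, Teal 10, Yellow 0. Teal and Red advance.
Runoff: Teal is ranked above Red on 10 ballots, Red above Teal on 14.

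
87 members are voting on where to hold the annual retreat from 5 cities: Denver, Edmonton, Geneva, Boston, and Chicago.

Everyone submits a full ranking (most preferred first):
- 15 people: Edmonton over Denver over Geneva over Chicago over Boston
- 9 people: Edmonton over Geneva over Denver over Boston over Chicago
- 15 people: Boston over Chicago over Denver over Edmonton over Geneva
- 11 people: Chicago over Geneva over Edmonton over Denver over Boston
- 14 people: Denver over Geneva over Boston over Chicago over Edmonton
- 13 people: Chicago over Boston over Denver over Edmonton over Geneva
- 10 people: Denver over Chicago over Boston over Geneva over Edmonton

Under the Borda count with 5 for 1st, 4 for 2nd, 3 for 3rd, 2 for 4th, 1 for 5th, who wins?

Denver: 15×4 + 9×3 + 15×3 + 11×2 + 14×5 + 13×3 + 10×5 = 313
Edmonton: 15×5 + 9×5 + 15×2 + 11×3 + 14×1 + 13×2 + 10×1 = 233
Geneva: 15×3 + 9×4 + 15×1 + 11×4 + 14×4 + 13×1 + 10×2 = 229
Boston: 15×1 + 9×2 + 15×5 + 11×1 + 14×3 + 13×4 + 10×3 = 243
Chicago: 15×2 + 9×1 + 15×4 + 11×5 + 14×2 + 13×5 + 10×4 = 287

Denver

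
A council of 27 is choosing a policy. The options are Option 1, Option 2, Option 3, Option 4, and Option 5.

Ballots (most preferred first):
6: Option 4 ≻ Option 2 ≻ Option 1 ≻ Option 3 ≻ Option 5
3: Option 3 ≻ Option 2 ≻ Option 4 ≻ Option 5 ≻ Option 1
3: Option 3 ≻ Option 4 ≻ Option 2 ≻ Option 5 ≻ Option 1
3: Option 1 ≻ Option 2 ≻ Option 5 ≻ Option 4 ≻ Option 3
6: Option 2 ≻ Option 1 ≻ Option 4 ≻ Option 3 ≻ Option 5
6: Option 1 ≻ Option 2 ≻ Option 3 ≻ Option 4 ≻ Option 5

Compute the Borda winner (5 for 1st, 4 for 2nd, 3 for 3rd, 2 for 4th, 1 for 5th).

Option 1: 6×3 + 3×1 + 3×1 + 3×5 + 6×4 + 6×5 = 93
Option 2: 6×4 + 3×4 + 3×3 + 3×4 + 6×5 + 6×4 = 111
Option 3: 6×2 + 3×5 + 3×5 + 3×1 + 6×2 + 6×3 = 75
Option 4: 6×5 + 3×3 + 3×4 + 3×2 + 6×3 + 6×2 = 87
Option 5: 6×1 + 3×2 + 3×2 + 3×3 + 6×1 + 6×1 = 39

Option 2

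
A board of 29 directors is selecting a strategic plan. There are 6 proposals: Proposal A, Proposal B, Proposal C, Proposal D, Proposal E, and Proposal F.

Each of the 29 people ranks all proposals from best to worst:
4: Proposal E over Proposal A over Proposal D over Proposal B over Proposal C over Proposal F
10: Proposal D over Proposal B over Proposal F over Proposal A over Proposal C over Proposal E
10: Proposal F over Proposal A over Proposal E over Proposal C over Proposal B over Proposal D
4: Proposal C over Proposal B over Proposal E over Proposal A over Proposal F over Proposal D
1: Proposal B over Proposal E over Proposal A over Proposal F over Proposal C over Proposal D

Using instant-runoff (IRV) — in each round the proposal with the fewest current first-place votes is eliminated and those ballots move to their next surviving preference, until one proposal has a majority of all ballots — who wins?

Proposal F

Round 1: Proposal A 0, Proposal B 1, Proposal C 4, Proposal D 10, Proposal E 4, Proposal F 10. Proposal A eliminated.
Round 2: Proposal B 1, Proposal C 4, Proposal D 10, Proposal E 4, Proposal F 10. Proposal B eliminated.
Round 3: Proposal C 4, Proposal D 10, Proposal E 5, Proposal F 10. Proposal C eliminated.
Round 4: Proposal D 10, Proposal E 9, Proposal F 10. Proposal E eliminated.
Round 5: Proposal D 14, Proposal F 15. Proposal F has a majority (≥15).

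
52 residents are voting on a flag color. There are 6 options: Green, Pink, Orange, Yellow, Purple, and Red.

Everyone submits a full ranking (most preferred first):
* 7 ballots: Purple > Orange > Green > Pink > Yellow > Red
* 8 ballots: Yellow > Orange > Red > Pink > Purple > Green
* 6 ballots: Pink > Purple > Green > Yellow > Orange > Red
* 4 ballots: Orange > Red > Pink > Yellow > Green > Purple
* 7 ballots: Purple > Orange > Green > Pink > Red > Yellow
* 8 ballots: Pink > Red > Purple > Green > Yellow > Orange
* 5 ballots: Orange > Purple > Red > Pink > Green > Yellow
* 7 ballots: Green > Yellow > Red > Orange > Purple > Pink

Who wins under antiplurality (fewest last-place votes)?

Last-place votes: Green 8, Pink 7, Orange 8, Yellow 12, Purple 4, Red 13.

Purple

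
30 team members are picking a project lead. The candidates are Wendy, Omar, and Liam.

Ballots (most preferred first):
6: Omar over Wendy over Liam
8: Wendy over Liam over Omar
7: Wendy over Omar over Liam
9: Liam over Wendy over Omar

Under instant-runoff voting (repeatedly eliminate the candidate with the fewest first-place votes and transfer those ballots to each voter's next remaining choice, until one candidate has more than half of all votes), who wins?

Round 1: Wendy 15, Omar 6, Liam 9. Omar eliminated.
Round 2: Wendy 21, Liam 9. Wendy has a majority (≥16).

Wendy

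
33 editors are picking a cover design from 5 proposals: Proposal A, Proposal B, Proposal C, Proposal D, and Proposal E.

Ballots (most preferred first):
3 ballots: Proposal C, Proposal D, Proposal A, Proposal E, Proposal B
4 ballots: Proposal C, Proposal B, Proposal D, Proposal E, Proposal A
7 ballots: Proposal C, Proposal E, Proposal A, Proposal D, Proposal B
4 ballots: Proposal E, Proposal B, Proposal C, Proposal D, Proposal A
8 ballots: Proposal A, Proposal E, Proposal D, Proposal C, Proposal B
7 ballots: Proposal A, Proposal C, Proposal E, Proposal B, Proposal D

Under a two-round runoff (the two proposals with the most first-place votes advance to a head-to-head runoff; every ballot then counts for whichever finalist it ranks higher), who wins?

Proposal C

Round 1 first-place votes: Proposal A 15, Proposal B 0, Proposal C 14, Proposal D 0, Proposal E 4. Proposal A and Proposal C advance.
Runoff: Proposal A is ranked above Proposal C on 15 ballots, Proposal C above Proposal A on 18.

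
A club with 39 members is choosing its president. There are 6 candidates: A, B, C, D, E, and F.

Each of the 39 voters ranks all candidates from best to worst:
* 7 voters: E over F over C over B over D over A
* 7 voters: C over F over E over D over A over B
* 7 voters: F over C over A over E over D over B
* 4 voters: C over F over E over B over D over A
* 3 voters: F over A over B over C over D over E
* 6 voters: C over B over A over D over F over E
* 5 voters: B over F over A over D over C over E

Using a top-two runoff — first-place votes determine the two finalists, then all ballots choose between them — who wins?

F

Round 1 first-place votes: A 0, B 5, C 17, D 0, E 7, F 10. C and F advance.
Runoff: C is ranked above F on 17 ballots, F above C on 22.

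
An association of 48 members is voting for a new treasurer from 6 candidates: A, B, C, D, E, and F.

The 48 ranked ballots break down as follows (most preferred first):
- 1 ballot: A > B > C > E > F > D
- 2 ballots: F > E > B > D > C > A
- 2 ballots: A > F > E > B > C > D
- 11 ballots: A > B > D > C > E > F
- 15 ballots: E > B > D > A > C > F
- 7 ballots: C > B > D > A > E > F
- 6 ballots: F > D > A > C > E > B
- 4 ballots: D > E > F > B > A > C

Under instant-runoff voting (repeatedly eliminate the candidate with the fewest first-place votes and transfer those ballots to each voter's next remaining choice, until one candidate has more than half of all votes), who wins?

Round 1: A 14, B 0, C 7, D 4, E 15, F 8. B eliminated.
Round 2: A 14, C 7, D 4, E 15, F 8. D eliminated.
Round 3: A 14, C 7, E 19, F 8. C eliminated.
Round 4: A 21, E 19, F 8. F eliminated.
Round 5: A 27, E 21. A has a majority (≥25).

A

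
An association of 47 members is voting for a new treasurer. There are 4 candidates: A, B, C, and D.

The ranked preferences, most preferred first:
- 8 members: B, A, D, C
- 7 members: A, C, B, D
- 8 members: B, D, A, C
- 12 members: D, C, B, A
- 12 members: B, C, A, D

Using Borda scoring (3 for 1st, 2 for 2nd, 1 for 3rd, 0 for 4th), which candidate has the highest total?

B

A: 8×2 + 7×3 + 8×1 + 12×0 + 12×1 = 57
B: 8×3 + 7×1 + 8×3 + 12×1 + 12×3 = 103
C: 8×0 + 7×2 + 8×0 + 12×2 + 12×2 = 62
D: 8×1 + 7×0 + 8×2 + 12×3 + 12×0 = 60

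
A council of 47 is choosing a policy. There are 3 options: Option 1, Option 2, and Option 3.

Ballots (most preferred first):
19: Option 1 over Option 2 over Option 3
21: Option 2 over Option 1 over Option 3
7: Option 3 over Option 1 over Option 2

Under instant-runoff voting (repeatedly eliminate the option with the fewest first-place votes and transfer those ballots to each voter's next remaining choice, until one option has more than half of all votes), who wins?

Round 1: Option 1 19, Option 2 21, Option 3 7. Option 3 eliminated.
Round 2: Option 1 26, Option 2 21. Option 1 has a majority (≥24).

Option 1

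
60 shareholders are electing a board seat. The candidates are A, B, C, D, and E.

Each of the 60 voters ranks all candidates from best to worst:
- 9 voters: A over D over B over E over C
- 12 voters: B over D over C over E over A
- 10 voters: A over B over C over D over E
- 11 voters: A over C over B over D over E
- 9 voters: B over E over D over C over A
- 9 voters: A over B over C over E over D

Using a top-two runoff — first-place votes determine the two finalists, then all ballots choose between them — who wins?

Round 1 first-place votes: A 39, B 21, C 0, D 0, E 0. A and B advance.
Runoff: A is ranked above B on 39 ballots, B above A on 21.

A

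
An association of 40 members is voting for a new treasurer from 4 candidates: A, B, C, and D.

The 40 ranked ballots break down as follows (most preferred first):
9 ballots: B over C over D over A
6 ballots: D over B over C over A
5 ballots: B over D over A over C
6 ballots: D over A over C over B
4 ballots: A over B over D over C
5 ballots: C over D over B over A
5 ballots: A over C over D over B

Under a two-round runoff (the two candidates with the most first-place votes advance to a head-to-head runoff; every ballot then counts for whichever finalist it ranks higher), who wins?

Round 1 first-place votes: A 9, B 14, C 5, D 12. B and D advance.
Runoff: B is ranked above D on 18 ballots, D above B on 22.

D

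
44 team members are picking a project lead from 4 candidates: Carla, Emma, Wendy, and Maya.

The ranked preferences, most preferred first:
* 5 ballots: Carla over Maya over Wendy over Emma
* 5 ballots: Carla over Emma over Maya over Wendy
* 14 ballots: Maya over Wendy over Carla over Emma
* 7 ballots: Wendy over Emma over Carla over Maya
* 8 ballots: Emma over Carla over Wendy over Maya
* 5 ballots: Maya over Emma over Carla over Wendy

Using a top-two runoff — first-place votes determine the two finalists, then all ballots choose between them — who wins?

Round 1 first-place votes: Carla 10, Emma 8, Wendy 7, Maya 19. Maya and Carla advance.
Runoff: Maya is ranked above Carla on 19 ballots, Carla above Maya on 25.

Carla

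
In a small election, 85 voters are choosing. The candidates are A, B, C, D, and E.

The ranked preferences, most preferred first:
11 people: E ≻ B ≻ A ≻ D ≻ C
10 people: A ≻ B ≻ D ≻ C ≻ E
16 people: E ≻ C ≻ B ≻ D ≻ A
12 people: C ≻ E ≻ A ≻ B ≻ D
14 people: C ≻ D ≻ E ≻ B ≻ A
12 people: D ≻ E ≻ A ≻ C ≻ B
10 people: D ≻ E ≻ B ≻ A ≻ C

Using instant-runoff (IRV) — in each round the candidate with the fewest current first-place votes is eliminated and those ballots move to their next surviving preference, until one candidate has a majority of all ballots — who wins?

Round 1: A 10, B 0, C 26, D 22, E 27. B eliminated.
Round 2: A 10, C 26, D 22, E 27. A eliminated.
Round 3: C 26, D 32, E 27. C eliminated.
Round 4: D 46, E 39. D has a majority (≥43).

D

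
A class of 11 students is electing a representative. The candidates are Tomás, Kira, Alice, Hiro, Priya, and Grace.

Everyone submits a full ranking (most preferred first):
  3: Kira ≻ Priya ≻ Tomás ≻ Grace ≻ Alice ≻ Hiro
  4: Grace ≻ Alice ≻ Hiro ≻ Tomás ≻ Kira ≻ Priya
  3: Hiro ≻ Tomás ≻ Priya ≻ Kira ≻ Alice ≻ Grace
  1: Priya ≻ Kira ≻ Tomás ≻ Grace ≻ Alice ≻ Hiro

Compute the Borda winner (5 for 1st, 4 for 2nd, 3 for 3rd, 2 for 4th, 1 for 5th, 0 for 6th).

Tomás

Tomás: 3×3 + 4×2 + 3×4 + 1×3 = 32
Kira: 3×5 + 4×1 + 3×2 + 1×4 = 29
Alice: 3×1 + 4×4 + 3×1 + 1×1 = 23
Hiro: 3×0 + 4×3 + 3×5 + 1×0 = 27
Priya: 3×4 + 4×0 + 3×3 + 1×5 = 26
Grace: 3×2 + 4×5 + 3×0 + 1×2 = 28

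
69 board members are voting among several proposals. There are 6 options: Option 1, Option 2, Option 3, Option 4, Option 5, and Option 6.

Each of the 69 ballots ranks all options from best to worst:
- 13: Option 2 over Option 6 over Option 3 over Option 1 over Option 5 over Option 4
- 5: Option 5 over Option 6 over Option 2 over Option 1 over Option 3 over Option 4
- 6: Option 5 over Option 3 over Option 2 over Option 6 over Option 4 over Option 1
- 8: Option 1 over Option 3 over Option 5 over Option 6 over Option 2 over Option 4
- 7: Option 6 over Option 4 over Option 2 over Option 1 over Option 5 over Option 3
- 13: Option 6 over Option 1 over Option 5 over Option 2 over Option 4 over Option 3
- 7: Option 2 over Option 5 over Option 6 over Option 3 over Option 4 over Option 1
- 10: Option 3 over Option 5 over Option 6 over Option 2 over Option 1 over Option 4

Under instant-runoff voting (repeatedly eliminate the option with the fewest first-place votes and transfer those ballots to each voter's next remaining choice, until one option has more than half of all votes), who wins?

Round 1: Option 1 8, Option 2 20, Option 3 10, Option 4 0, Option 5 11, Option 6 20. Option 4 eliminated.
Round 2: Option 1 8, Option 2 20, Option 3 10, Option 5 11, Option 6 20. Option 1 eliminated.
Round 3: Option 2 20, Option 3 18, Option 5 11, Option 6 20. Option 5 eliminated.
Round 4: Option 2 20, Option 3 24, Option 6 25. Option 2 eliminated.
Round 5: Option 3 24, Option 6 45. Option 6 has a majority (≥35).

Option 6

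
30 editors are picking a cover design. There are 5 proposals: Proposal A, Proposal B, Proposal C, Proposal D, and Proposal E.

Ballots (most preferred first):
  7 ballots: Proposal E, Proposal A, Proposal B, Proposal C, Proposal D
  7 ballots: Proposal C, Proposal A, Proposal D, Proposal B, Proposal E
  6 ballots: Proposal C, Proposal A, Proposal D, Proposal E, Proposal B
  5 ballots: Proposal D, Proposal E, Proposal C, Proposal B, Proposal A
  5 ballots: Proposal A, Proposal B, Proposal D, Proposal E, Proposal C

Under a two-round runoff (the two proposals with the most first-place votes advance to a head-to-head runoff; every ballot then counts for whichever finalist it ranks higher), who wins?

Round 1 first-place votes: Proposal A 5, Proposal B 0, Proposal C 13, Proposal D 5, Proposal E 7. Proposal C and Proposal E advance.
Runoff: Proposal C is ranked above Proposal E on 13 ballots, Proposal E above Proposal C on 17.

Proposal E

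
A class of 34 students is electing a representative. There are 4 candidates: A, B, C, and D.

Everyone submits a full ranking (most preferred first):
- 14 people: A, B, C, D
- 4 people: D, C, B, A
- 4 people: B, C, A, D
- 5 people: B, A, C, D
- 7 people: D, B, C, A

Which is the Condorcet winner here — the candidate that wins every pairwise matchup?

B

B vs A: 20–14
B vs C: 30–4
B vs D: 23–11
B beats every other candidate.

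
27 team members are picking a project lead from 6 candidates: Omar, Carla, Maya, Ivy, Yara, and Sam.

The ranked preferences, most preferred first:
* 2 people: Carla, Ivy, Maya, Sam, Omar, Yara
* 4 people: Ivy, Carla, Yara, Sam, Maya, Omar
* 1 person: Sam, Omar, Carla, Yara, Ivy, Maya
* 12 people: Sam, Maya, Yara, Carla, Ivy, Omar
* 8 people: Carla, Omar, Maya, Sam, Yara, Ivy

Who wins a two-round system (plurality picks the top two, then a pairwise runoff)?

Round 1 first-place votes: Omar 0, Carla 10, Maya 0, Ivy 4, Yara 0, Sam 13. Sam and Carla advance.
Runoff: Sam is ranked above Carla on 13 ballots, Carla above Sam on 14.

Carla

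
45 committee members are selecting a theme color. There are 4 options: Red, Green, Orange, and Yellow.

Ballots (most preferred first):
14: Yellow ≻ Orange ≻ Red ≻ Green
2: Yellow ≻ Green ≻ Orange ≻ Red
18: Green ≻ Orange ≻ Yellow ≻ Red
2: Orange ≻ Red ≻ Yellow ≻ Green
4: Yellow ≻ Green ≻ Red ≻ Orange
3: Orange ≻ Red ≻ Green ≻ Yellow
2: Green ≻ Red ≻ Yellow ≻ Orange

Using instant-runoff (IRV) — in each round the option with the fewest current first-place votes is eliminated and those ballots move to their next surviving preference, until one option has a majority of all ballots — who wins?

Round 1: Red 0, Green 20, Orange 5, Yellow 20. Red eliminated.
Round 2: Green 20, Orange 5, Yellow 20. Orange eliminated.
Round 3: Green 23, Yellow 22. Green has a majority (≥23).

Green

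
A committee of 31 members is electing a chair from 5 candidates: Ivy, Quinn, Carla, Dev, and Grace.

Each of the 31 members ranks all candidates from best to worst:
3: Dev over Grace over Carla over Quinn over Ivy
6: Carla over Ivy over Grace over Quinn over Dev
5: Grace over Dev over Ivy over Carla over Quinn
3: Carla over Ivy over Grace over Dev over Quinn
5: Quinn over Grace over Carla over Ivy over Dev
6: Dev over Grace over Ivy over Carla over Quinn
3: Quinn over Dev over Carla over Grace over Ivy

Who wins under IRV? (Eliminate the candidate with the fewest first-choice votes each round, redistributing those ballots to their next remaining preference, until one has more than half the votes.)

Dev

Round 1: Ivy 0, Quinn 8, Carla 9, Dev 9, Grace 5. Ivy eliminated.
Round 2: Quinn 8, Carla 9, Dev 9, Grace 5. Grace eliminated.
Round 3: Quinn 8, Carla 9, Dev 14. Quinn eliminated.
Round 4: Carla 14, Dev 17. Dev has a majority (≥16).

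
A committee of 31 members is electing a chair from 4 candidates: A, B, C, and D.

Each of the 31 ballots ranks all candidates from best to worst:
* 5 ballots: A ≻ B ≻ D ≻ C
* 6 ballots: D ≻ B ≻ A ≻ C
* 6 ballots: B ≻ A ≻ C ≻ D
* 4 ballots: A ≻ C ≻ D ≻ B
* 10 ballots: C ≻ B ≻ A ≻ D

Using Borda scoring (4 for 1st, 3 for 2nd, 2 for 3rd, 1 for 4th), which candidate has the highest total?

A: 5×4 + 6×2 + 6×3 + 4×4 + 10×2 = 86
B: 5×3 + 6×3 + 6×4 + 4×1 + 10×3 = 91
C: 5×1 + 6×1 + 6×2 + 4×3 + 10×4 = 75
D: 5×2 + 6×4 + 6×1 + 4×2 + 10×1 = 58

B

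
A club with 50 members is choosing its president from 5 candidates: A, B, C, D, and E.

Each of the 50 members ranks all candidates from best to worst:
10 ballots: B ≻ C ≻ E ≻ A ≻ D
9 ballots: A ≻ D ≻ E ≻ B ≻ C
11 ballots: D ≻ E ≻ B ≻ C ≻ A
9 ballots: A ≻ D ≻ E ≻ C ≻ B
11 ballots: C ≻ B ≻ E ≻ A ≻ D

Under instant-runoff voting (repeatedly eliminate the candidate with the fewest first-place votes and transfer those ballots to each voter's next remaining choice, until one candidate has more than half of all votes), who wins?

Round 1: A 18, B 10, C 11, D 11, E 0. E eliminated.
Round 2: A 18, B 10, C 11, D 11. B eliminated.
Round 3: A 18, C 21, D 11. D eliminated.
Round 4: A 18, C 32. C has a majority (≥26).

C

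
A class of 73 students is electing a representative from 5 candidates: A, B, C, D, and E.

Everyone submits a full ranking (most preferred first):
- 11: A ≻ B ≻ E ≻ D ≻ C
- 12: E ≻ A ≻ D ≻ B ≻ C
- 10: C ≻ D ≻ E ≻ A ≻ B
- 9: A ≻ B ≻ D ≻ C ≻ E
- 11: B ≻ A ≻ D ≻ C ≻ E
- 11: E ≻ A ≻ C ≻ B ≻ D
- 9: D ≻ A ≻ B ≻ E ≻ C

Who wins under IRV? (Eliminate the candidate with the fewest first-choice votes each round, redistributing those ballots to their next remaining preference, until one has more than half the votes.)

A

Round 1: A 20, B 11, C 10, D 9, E 23. D eliminated.
Round 2: A 29, B 11, C 10, E 23. C eliminated.
Round 3: A 29, B 11, E 33. B eliminated.
Round 4: A 40, E 33. A has a majority (≥37).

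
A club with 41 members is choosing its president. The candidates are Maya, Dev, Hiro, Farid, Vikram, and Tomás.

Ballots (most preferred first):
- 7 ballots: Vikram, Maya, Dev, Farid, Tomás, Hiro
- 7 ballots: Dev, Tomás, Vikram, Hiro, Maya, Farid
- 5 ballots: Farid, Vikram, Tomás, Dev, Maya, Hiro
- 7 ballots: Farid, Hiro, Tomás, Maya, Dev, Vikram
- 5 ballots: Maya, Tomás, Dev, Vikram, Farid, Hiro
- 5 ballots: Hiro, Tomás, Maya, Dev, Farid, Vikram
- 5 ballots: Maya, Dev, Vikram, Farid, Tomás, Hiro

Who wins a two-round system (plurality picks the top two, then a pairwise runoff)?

Round 1 first-place votes: Maya 10, Dev 7, Hiro 5, Farid 12, Vikram 7, Tomás 0. Farid and Maya advance.
Runoff: Farid is ranked above Maya on 12 ballots, Maya above Farid on 29.

Maya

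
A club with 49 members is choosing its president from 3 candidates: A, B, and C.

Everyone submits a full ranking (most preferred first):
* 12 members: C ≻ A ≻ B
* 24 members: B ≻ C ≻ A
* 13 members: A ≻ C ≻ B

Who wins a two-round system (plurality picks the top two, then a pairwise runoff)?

Round 1 first-place votes: A 13, B 24, C 12. B and A advance.
Runoff: B is ranked above A on 24 ballots, A above B on 25.

A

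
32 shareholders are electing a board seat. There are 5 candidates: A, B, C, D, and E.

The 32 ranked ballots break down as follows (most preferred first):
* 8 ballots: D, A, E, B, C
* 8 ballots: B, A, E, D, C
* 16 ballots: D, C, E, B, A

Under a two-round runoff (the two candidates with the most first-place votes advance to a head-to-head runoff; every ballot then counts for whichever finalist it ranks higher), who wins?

D

Round 1 first-place votes: A 0, B 8, C 0, D 24, E 0. D and B advance.
Runoff: D is ranked above B on 24 ballots, B above D on 8.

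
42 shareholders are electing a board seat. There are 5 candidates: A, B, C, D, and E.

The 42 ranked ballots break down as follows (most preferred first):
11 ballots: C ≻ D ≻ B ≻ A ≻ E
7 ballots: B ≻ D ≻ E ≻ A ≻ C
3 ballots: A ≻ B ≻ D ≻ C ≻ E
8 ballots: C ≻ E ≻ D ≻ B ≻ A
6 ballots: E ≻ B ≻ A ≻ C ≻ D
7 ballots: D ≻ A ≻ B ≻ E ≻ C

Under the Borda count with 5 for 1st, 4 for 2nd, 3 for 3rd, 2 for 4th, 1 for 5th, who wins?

D

A: 11×2 + 7×2 + 3×5 + 8×1 + 6×3 + 7×4 = 105
B: 11×3 + 7×5 + 3×4 + 8×2 + 6×4 + 7×3 = 141
C: 11×5 + 7×1 + 3×2 + 8×5 + 6×2 + 7×1 = 127
D: 11×4 + 7×4 + 3×3 + 8×3 + 6×1 + 7×5 = 146
E: 11×1 + 7×3 + 3×1 + 8×4 + 6×5 + 7×2 = 111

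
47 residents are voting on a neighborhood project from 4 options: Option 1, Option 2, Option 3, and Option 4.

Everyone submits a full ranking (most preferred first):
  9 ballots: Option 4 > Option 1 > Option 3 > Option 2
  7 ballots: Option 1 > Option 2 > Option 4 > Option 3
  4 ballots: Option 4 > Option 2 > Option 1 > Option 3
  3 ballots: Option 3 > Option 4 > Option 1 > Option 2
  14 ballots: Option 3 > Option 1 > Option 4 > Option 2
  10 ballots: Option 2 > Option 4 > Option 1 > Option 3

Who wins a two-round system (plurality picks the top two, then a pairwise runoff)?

Option 4

Round 1 first-place votes: Option 1 7, Option 2 10, Option 3 17, Option 4 13. Option 3 and Option 4 advance.
Runoff: Option 3 is ranked above Option 4 on 17 ballots, Option 4 above Option 3 on 30.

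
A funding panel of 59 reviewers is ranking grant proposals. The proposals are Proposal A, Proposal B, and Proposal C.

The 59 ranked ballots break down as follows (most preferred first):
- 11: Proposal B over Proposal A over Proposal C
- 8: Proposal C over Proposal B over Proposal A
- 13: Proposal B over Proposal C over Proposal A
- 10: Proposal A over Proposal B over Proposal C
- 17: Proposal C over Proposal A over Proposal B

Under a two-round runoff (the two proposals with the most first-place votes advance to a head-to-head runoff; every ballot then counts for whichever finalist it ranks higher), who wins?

Round 1 first-place votes: Proposal A 10, Proposal B 24, Proposal C 25. Proposal C and Proposal B advance.
Runoff: Proposal C is ranked above Proposal B on 25 ballots, Proposal B above Proposal C on 34.

Proposal B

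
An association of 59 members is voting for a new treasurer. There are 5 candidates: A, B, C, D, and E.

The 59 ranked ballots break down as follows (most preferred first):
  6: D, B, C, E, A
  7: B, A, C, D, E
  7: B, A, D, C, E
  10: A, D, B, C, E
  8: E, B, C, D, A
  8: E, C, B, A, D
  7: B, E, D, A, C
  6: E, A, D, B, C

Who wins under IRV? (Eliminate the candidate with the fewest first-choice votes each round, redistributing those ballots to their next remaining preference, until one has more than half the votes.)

B

Round 1: A 10, B 21, C 0, D 6, E 22. C eliminated.
Round 2: A 10, B 21, D 6, E 22. D eliminated.
Round 3: A 10, B 27, E 22. A eliminated.
Round 4: B 37, E 22. B has a majority (≥30).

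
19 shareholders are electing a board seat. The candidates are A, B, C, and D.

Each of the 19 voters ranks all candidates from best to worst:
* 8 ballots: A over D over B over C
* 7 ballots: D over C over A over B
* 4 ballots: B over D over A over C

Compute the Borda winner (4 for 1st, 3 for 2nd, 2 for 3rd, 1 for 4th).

D

A: 8×4 + 7×2 + 4×2 = 54
B: 8×2 + 7×1 + 4×4 = 39
C: 8×1 + 7×3 + 4×1 = 33
D: 8×3 + 7×4 + 4×3 = 64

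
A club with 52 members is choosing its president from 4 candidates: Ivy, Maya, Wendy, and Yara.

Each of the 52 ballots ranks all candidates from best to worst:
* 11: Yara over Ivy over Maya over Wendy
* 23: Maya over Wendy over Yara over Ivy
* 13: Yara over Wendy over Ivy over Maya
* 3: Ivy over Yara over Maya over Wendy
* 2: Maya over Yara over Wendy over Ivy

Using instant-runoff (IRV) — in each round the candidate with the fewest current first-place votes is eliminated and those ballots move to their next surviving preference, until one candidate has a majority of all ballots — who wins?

Round 1: Ivy 3, Maya 25, Wendy 0, Yara 24. Wendy eliminated.
Round 2: Ivy 3, Maya 25, Yara 24. Ivy eliminated.
Round 3: Maya 25, Yara 27. Yara has a majority (≥27).

Yara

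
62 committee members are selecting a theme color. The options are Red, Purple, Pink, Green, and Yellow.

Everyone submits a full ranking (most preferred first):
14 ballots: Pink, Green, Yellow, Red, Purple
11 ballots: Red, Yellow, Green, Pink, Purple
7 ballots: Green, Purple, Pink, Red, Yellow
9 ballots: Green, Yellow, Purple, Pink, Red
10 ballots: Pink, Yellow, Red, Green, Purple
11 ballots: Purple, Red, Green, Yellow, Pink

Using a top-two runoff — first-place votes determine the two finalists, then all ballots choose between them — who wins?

Green

Round 1 first-place votes: Red 11, Purple 11, Pink 24, Green 16, Yellow 0. Pink and Green advance.
Runoff: Pink is ranked above Green on 24 ballots, Green above Pink on 38.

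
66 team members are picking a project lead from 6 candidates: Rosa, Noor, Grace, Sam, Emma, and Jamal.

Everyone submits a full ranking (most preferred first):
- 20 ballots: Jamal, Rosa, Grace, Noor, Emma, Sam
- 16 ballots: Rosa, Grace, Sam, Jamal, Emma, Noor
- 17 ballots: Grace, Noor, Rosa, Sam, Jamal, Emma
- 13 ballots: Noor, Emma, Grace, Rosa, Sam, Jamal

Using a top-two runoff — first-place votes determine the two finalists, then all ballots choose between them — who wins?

Grace

Round 1 first-place votes: Rosa 16, Noor 13, Grace 17, Sam 0, Emma 0, Jamal 20. Jamal and Grace advance.
Runoff: Jamal is ranked above Grace on 20 ballots, Grace above Jamal on 46.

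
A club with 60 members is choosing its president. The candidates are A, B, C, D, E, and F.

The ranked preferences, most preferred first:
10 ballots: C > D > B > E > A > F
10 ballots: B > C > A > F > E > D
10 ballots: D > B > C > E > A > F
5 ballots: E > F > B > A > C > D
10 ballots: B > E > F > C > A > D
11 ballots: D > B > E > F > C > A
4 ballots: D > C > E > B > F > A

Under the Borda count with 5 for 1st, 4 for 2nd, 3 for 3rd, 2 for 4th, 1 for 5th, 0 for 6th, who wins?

A: 10×1 + 10×3 + 10×1 + 5×2 + 10×1 + 11×0 + 4×0 = 70
B: 10×3 + 10×5 + 10×4 + 5×3 + 10×5 + 11×4 + 4×2 = 237
C: 10×5 + 10×4 + 10×3 + 5×1 + 10×2 + 11×1 + 4×4 = 172
D: 10×4 + 10×0 + 10×5 + 5×0 + 10×0 + 11×5 + 4×5 = 165
E: 10×2 + 10×1 + 10×2 + 5×5 + 10×4 + 11×3 + 4×3 = 160
F: 10×0 + 10×2 + 10×0 + 5×4 + 10×3 + 11×2 + 4×1 = 96

B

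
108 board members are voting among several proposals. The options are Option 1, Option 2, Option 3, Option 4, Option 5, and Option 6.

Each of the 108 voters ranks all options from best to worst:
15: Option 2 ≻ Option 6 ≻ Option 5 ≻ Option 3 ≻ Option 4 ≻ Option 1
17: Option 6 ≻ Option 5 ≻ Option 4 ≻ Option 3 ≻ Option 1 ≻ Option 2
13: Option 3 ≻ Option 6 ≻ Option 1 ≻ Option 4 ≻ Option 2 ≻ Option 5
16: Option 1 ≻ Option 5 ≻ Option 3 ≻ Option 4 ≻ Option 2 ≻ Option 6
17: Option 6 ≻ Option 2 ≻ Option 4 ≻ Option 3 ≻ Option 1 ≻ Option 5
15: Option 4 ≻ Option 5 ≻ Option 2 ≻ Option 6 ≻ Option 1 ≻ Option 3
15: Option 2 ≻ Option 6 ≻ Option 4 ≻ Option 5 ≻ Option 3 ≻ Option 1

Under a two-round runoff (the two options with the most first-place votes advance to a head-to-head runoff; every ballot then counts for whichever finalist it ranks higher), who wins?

Option 2

Round 1 first-place votes: Option 1 16, Option 2 30, Option 3 13, Option 4 15, Option 5 0, Option 6 34. Option 6 and Option 2 advance.
Runoff: Option 6 is ranked above Option 2 on 47 ballots, Option 2 above Option 6 on 61.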